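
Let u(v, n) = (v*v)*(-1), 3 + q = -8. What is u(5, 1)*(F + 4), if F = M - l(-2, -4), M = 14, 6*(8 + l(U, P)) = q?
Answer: -4175/6 ≈ -695.83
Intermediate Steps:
q = -11 (q = -3 - 8 = -11)
l(U, P) = -59/6 (l(U, P) = -8 + (⅙)*(-11) = -8 - 11/6 = -59/6)
u(v, n) = -v² (u(v, n) = v²*(-1) = -v²)
F = 143/6 (F = 14 - 1*(-59/6) = 14 + 59/6 = 143/6 ≈ 23.833)
u(5, 1)*(F + 4) = (-1*5²)*(143/6 + 4) = -1*25*(167/6) = -25*167/6 = -4175/6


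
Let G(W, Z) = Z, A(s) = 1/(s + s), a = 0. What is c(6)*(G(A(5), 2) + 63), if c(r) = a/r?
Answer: 0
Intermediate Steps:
c(r) = 0 (c(r) = 0/r = 0)
A(s) = 1/(2*s)
c(6)*(G(A(5), 2) + 63) = 0*(2 + 63) = 0*65 = 0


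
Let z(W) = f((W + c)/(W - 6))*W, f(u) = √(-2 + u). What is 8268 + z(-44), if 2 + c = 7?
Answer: 8268 - 22*I*√122/5 ≈ 8268.0 - 48.6*I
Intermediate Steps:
c = 5 (c = -2 + 7 = 5)
z(W) = W*√(-2 + (5 + W)/(-6 + W)) (z(W) = √(-2 + (W + 5)/(W - 6))*W = √(-2 + (5 + W)/(-6 + W))*W = W*√(-2 + (5 + W)/(-6 + W)))
8268 + z(-44) = 8268 - 44*√(17 - 1*(-44))*(I*√2/10) = 8268 - 44*√(17 + 44)*(I*√2/10) = 8268 - 44*I*√122/10 = 8268 - 22*I*√122/5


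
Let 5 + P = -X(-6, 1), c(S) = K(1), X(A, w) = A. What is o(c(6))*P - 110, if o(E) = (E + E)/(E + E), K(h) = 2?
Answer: -109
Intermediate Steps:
c(S) = 2
o(E) = 1 (o(E) = (2*E)/((2*E)) = (2*E)*(1/(2*E)) = 1)
P = 1 (P = -5 - 1*(-6) = -5 + 6 = 1)
o(c(6))*P - 110 = 1*1 - 110 = 1 - 110 = -109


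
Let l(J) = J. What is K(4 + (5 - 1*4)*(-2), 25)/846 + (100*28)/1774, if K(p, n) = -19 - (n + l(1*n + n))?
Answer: 11713/7983 ≈ 1.4672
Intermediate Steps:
K(p, n) = -19 - 3*n (K(p, n) = -19 - (n + (1*n + n)) = -19 - (n + (n + n)) = -19 - (n + 2*n) = -19 - 3*n)
K(4 + (5 - 1*4)*(-2), 25)/846 + (100*28)/1774 = (-19 - 3*25)/846 + (100*28)/1774 = (-19 - 75)*(1/846) + 2800*(1/1774) = -94*1/846 + 1400/887 = -⅑ + 1400/887 = 11713/7983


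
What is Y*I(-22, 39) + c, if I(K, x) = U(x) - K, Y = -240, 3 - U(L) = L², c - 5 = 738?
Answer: 359783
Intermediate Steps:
c = 743 (c = 5 + 738 = 743)
U(L) = 3 - L²
I(K, x) = 3 - K - x² (I(K, x) = (3 - x²) - K = 3 - K - x²)
Y*I(-22, 39) + c = -240*(3 - 1*(-22) - 1*39²) + 743 = -240*(3 + 22 - 1*1521) + 743 = -240*(3 + 22 - 1521) + 743 = -240*(-1496) + 743 = 359040 + 743 = 359783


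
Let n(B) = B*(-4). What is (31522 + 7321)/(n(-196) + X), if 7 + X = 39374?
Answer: 38843/40151 ≈ 0.96742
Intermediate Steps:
X = 39367 (X = -7 + 39374 = 39367)
n(B) = -4*B
(31522 + 7321)/(n(-196) + X) = (31522 + 7321)/(-4*(-196) + 39367) = 38843/(784 + 39367) = 38843/40151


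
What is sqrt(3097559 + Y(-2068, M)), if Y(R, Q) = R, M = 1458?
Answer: sqrt(3095491) ≈ 1759.4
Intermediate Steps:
sqrt(3097559 + Y(-2068, M)) = sqrt(3097559 - 2068) = sqrt(3095491)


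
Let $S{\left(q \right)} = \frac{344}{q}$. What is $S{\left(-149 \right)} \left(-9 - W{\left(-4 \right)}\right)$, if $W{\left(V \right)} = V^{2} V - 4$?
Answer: $- \frac{20296}{149} \approx -136.21$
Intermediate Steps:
$W{\left(V \right)} = -4 + V^{3}$ ($W{\left(V \right)} = V^{3} - 4 = -4 + V^{3}$)
$S{\left(-149 \right)} \left(-9 - W{\left(-4 \right)}\right) = \frac{344}{-149} \left(-9 - \left(-4 + \left(-4\right)^{3}\right)\right) = 344 \left(- \frac{1}{149}\right) \left(-9 - \left(-4 - 64\right)\right) = - \frac{344 \left(-9 - -68\right)}{149} = - \frac{344 \left(-9 + 68\right)}{149} = \left(- \frac{344}{149}\right) 59 = - \frac{20296}{149}$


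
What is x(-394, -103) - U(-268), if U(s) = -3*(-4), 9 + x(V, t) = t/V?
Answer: -8171/394 ≈ -20.739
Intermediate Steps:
x(V, t) = -9 + t/V
U(s) = 12
x(-394, -103) - U(-268) = (-9 - 103/(-394)) - 1*12 = (-9 - 103*(-1/394)) - 12 = (-9 + 103/394) - 12 = -3443/394 - 12 = -8171/394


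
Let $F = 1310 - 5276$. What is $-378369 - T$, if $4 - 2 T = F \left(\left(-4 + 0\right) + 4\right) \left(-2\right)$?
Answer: $-378371$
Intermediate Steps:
$F = -3966$ ($F = 1310 - 5276 = -3966$)
$T = 2$ ($T = 2 - \frac{\left(-3966\right) \left(\left(-4 + 0\right) + 4\right) \left(-2\right)}{2} = 2 - \frac{\left(-3966\right) \left(-4 + 4\right) \left(-2\right)}{2} = 2 - \frac{\left(-3966\right) 0 \left(-2\right)}{2} = 2 - \frac{\left(-3966\right) 0}{2} = 2 - 0 = 2 + 0 = 2$)
$-378369 - T = -378369 - 2 = -378371$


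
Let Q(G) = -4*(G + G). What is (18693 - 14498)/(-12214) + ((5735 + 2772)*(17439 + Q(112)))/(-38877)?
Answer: -1719055199429/474843678 ≈ -3620.3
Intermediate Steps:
Q(G) = -8*G
(18693 - 14498)/(-12214) + ((5735 + 2772)*(17439 + Q(112)))/(-38877) = (18693 - 14498)/(-12214) + ((5735 + 2772)*(17439 - 8*112))/(-38877) = 4195*(-1/12214) + (8507*(17439 - 896))*(-1/38877) = -4195/12214 + (8507*16543)*(-1/38877) = -4195/12214 + 140731301*(-1/38877) = -4195/12214 - 140731301/38877 = -1719055199429/474843678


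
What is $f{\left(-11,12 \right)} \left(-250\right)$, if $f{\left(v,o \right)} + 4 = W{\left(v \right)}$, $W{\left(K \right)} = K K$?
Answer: $-29250$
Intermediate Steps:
$W{\left(K \right)} = K^{2}$
$f{\left(v,o \right)} = -4 + v^{2}$
$f{\left(-11,12 \right)} \left(-250\right) = \left(-4 + \left(-11\right)^{2}\right) \left(-250\right) = \left(-4 + 121\right) \left(-250\right) = 117 \left(-250\right) = -29250$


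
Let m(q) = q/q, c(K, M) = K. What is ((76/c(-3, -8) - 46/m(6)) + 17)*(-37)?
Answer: 6031/3 ≈ 2010.3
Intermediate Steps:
m(q) = 1
((76/c(-3, -8) - 46/m(6)) + 17)*(-37) = ((76/(-3) - 46/1) + 17)*(-37) = ((76*(-1/3) - 46*1) + 17)*(-37) = ((-76/3 - 46) + 17)*(-37) = (-214/3 + 17)*(-37) = -163/3*(-37) = 6031/3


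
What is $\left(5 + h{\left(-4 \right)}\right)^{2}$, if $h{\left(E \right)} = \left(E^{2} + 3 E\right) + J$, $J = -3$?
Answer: $36$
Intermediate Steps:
$h{\left(E \right)} = -3 + E^{2} + 3 E$ ($h{\left(E \right)} = \left(E^{2} + 3 E\right) - 3 = -3 + E^{2} + 3 E$)
$\left(5 + h{\left(-4 \right)}\right)^{2} = \left(5 + \left(-3 + \left(-4\right)^{2} + 3 \left(-4\right)\right)\right)^{2} = \left(5 - -1\right)^{2} = \left(5 + 1\right)^{2} = 6^{2} = 36$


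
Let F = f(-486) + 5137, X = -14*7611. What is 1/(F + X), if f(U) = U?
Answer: -1/101903 ≈ -9.8133e-6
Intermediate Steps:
X = -106554
F = 4651 (F = -486 + 5137 = 4651)
1/(F + X) = 1/(4651 - 106554) = 1/(-101903) = -1/101903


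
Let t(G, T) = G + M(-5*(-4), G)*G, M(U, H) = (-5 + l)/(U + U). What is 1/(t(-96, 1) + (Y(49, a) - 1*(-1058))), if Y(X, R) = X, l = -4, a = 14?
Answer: 5/5163 ≈ 0.00096843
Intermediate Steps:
M(U, H) = -9/(2*U) (M(U, H) = (-5 - 4)/(U + U) = -9*1/(2*U) = -9/(2*U))
t(G, T) = 31*G/40 (t(G, T) = G + (-9/(2*((-5*(-4)))))*G = G + (-9/2/20)*G = G + (-9/2*1/20)*G = G - 9*G/40 = 31*G/40)
1/(t(-96, 1) + (Y(49, a) - 1*(-1058))) = 1/((31/40)*(-96) + (49 - 1*(-1058))) = 1/(-372/5 + (49 + 1058)) = 1/(-372/5 + 1107) = 1/(5163/5) = 5/5163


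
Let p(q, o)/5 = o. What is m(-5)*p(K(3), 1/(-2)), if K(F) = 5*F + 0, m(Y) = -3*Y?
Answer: -75/2 ≈ -37.500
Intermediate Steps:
K(F) = 5*F
p(q, o) = 5*o
m(-5)*p(K(3), 1/(-2)) = (-3*(-5))*(5*(1/(-2))) = 15*(5*(1*(-1/2))) = 15*(5*(-1/2)) = 15*(-5/2) = -75/2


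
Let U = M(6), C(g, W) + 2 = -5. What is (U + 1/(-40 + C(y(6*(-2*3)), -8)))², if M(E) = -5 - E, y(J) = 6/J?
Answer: 268324/2209 ≈ 121.47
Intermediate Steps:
C(g, W) = -7 (C(g, W) = -2 - 5 = -7)
U = -11 (U = -5 - 1*6 = -5 - 6 = -11)
(U + 1/(-40 + C(y(6*(-2*3)), -8)))² = (-11 + 1/(-40 - 7))² = (-11 + 1/(-47))² = (-11 - 1/47)² = (-518/47)² = 268324/2209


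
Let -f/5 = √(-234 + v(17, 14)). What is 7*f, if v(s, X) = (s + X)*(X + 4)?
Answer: -630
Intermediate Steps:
v(s, X) = (4 + X)*(X + s) (v(s, X) = (X + s)*(4 + X) = (4 + X)*(X + s))
f = -90 (f = -5*√(-234 + (14² + 4*14 + 4*17 + 14*17)) = -5*√(-234 + (196 + 56 + 68 + 238)) = -5*√(-234 + 558) = -5*√324 = -5*18 = -90)
7*f = 7*(-90) = -630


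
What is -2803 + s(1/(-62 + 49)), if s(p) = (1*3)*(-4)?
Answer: -2815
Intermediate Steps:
s(p) = -12 (s(p) = 3*(-4) = -12)
-2803 + s(1/(-62 + 49)) = -2803 - 12 = -2815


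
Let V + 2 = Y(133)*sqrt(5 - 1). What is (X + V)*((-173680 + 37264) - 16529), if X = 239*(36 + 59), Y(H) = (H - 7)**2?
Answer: -8328619975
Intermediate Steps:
Y(H) = (-7 + H)**2
X = 22705 (X = 239*95 = 22705)
V = 31750 (V = -2 + (-7 + 133)**2*sqrt(5 - 1) = -2 + 126**2*sqrt(4) = -2 + 15876*2 = -2 + 31752 = 31750)
(X + V)*((-173680 + 37264) - 16529) = (22705 + 31750)*((-173680 + 37264) - 16529) = 54455*(-136416 - 16529) = 54455*(-152945) = -8328619975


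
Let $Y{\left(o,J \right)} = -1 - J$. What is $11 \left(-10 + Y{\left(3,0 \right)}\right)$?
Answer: $-121$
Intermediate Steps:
$11 \left(-10 + Y{\left(3,0 \right)}\right) = 11 \left(-10 - 1\right) = 11 \left(-11\right) = -121$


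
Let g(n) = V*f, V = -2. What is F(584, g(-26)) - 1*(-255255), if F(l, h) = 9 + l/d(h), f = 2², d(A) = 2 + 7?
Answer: 2297960/9 ≈ 2.5533e+5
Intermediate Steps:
d(A) = 9
f = 4
g(n) = -8 (g(n) = -2*4 = -8)
F(l, h) = 9 + l/9
F(584, g(-26)) - 1*(-255255) = (9 + (⅑)*584) - 1*(-255255) = (9 + 584/9) + 255255 = 665/9 + 255255 = 2297960/9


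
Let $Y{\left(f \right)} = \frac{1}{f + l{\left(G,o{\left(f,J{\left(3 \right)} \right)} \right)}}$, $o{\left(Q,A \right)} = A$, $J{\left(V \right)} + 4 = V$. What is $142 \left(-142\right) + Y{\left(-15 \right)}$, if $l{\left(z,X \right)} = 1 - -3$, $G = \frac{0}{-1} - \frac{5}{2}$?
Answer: $- \frac{221805}{11} \approx -20164.0$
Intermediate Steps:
$J{\left(V \right)} = -4 + V$
$G = - \frac{5}{2}$ ($G = 0 \left(-1\right) - \frac{5}{2} = 0 - \frac{5}{2} = - \frac{5}{2} \approx -2.5$)
$l{\left(z,X \right)} = 4$ ($l{\left(z,X \right)} = 1 + 3 = 4$)
$Y{\left(f \right)} = \frac{1}{4 + f}$ ($Y{\left(f \right)} = \frac{1}{f + 4} = \frac{1}{4 + f}$)
$142 \left(-142\right) + Y{\left(-15 \right)} = 142 \left(-142\right) + \frac{1}{4 - 15} = -20164 + \frac{1}{-11} = -20164 - \frac{1}{11} = - \frac{221805}{11}$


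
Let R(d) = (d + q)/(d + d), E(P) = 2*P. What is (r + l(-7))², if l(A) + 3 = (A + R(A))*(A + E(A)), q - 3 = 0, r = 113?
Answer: 63001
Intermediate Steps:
q = 3 (q = 3 + 0 = 3)
R(d) = (3 + d)/(2*d) (R(d) = (d + 3)/(d + d) = (3 + d)/((2*d)) = (3 + d)*(1/(2*d)) = (3 + d)/(2*d))
l(A) = -3 + 3*A*(A + (3 + A)/(2*A)) (l(A) = -3 + (A + (3 + A)/(2*A))*(A + 2*A) = -3 + (A + (3 + A)/(2*A))*(3*A) = -3 + 3*A*(A + (3 + A)/(2*A)))
(r + l(-7))² = (113 + (3/2 + 3*(-7)² + (3/2)*(-7)))² = (113 + (3/2 + 3*49 - 21/2))² = (113 + (3/2 + 147 - 21/2))² = (113 + 138)² = 251² = 63001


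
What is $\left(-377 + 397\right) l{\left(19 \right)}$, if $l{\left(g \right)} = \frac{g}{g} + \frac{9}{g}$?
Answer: $\frac{560}{19} \approx 29.474$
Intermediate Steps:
$l{\left(g \right)} = 1 + \frac{9}{g}$
$\left(-377 + 397\right) l{\left(19 \right)} = \left(-377 + 397\right) \frac{9 + 19}{19} = 20 \cdot \frac{1}{19} \cdot 28 = 20 \cdot \frac{28}{19} = \frac{560}{19}$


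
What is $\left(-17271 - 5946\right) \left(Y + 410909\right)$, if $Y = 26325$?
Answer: $-10151261778$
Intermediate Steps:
$\left(-17271 - 5946\right) \left(Y + 410909\right) = \left(-17271 - 5946\right) \left(26325 + 410909\right) = \left(-23217\right) 437234 = -10151261778$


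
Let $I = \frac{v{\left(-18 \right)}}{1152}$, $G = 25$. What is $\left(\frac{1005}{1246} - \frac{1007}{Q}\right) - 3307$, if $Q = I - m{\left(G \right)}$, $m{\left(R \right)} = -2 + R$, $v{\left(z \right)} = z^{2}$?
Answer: $- \frac{2954737755}{905842} \approx -3261.9$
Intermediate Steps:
$I = \frac{9}{32}$ ($I = \frac{\left(-18\right)^{2}}{1152} = 324 \cdot \frac{1}{1152} = \frac{9}{32} \approx 0.28125$)
$Q = - \frac{727}{32}$ ($Q = \frac{9}{32} - \left(-2 + 25\right) = \frac{9}{32} - 23 = - \frac{727}{32} \approx -22.719$)
$\left(\frac{1005}{1246} - \frac{1007}{Q}\right) - 3307 = \left(\frac{1005}{1246} - \frac{1007}{- \frac{727}{32}}\right) - 3307 = \left(1005 \cdot \frac{1}{1246} - - \frac{32224}{727}\right) - 3307 = \left(\frac{1005}{1246} + \frac{32224}{727}\right) - 3307 = \frac{40881739}{905842} - 3307 = - \frac{2954737755}{905842}$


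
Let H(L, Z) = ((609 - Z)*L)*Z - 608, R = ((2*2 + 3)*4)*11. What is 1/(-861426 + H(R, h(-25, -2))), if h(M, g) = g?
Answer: -1/1238410 ≈ -8.0749e-7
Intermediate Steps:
R = 308 (R = ((4 + 3)*4)*11 = (7*4)*11 = 28*11 = 308)
H(L, Z) = -608 + L*Z*(609 - Z) (H(L, Z) = (L*(609 - Z))*Z - 608 = L*Z*(609 - Z) - 608 = -608 + L*Z*(609 - Z))
1/(-861426 + H(R, h(-25, -2))) = 1/(-861426 + (-608 - 1*308*(-2)² + 609*308*(-2))) = 1/(-861426 + (-608 - 1*308*4 - 375144)) = 1/(-861426 + (-608 - 1232 - 375144)) = 1/(-861426 - 376984) = 1/(-1238410) = -1/1238410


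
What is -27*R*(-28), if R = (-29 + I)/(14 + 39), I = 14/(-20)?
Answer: -112266/265 ≈ -423.65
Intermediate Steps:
I = -7/10 (I = 14*(-1/20) = -7/10 ≈ -0.70000)
R = -297/530 (R = (-29 - 7/10)/(14 + 39) = -297/10/53 = -297/10*1/53 = -297/530 ≈ -0.56038)
-27*R*(-28) = -27*(-297/530)*(-28) = (8019/530)*(-28) = -112266/265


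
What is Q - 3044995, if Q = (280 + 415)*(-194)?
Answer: -3179825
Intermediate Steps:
Q = -134830 (Q = 695*(-194) = -134830)
Q - 3044995 = -134830 - 3044995 = -3179825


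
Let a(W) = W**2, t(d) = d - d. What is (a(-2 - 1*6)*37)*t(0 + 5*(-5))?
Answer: 0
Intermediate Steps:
t(d) = 0
(a(-2 - 1*6)*37)*t(0 + 5*(-5)) = ((-2 - 1*6)**2*37)*0 = ((-2 - 6)**2*37)*0 = ((-8)**2*37)*0 = (64*37)*0 = 2368*0 = 0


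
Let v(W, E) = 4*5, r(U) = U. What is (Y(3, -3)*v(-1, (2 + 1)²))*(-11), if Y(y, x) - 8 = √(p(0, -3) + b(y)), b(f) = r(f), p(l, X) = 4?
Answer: -1760 - 220*√7 ≈ -2342.1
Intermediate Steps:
b(f) = f
Y(y, x) = 8 + √(4 + y)
v(W, E) = 20
(Y(3, -3)*v(-1, (2 + 1)²))*(-11) = ((8 + √(4 + 3))*20)*(-11) = ((8 + √7)*20)*(-11) = (160 + 20*√7)*(-11) = -1760 - 220*√7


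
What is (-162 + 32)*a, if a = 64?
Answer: -8320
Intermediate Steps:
(-162 + 32)*a = (-162 + 32)*64 = -130*64 = -8320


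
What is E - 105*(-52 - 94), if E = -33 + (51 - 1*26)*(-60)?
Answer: 13797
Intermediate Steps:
E = -1533 (E = -33 + (51 - 26)*(-60) = -33 + 25*(-60) = -33 - 1500 = -1533)
E - 105*(-52 - 94) = -1533 - 105*(-52 - 94) = -1533 - 105*(-146) = -1533 - 1*(-15330) = -1533 + 15330 = 13797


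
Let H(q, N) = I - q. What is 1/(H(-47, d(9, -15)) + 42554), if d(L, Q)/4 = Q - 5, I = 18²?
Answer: 1/42925 ≈ 2.3296e-5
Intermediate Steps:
I = 324
d(L, Q) = -20 + 4*Q (d(L, Q) = 4*(Q - 5) = 4*(-5 + Q) = -20 + 4*Q)
H(q, N) = 324 - q
1/(H(-47, d(9, -15)) + 42554) = 1/((324 - 1*(-47)) + 42554) = 1/((324 + 47) + 42554) = 1/(371 + 42554) = 1/42925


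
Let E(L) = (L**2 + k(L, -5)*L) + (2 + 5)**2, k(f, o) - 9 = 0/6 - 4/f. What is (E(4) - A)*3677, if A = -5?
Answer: 375054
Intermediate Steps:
k(f, o) = 9 - 4/f (k(f, o) = 9 + (0/6 - 4/f) = 9 + (0*(1/6) - 4/f) = 9 + (0 - 4/f) = 9 - 4/f)
E(L) = 49 + L**2 + L*(9 - 4/L) (E(L) = (L**2 + (9 - 4/L)*L) + (2 + 5)**2 = (L**2 + L*(9 - 4/L)) + 7**2 = (L**2 + L*(9 - 4/L)) + 49 = 49 + L**2 + L*(9 - 4/L))
(E(4) - A)*3677 = ((45 + 4**2 + 9*4) - 1*(-5))*3677 = ((45 + 16 + 36) + 5)*3677 = (97 + 5)*3677 = 102*3677 = 375054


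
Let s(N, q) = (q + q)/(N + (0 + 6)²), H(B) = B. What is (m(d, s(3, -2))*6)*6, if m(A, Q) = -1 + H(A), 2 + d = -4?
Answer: -252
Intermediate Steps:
d = -6 (d = -2 - 4 = -6)
s(N, q) = 2*q/(36 + N) (s(N, q) = (2*q)/(N + 6²) = (2*q)/(N + 36) = (2*q)/(36 + N) = 2*q/(36 + N))
m(A, Q) = -1 + A
(m(d, s(3, -2))*6)*6 = ((-1 - 6)*6)*6 = -7*6*6 = -42*6 = -252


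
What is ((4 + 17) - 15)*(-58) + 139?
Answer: -209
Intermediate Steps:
((4 + 17) - 15)*(-58) + 139 = (21 - 15)*(-58) + 139 = 6*(-58) + 139 = -348 + 139 = -209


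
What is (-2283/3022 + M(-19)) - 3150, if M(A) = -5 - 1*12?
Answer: -9572957/3022 ≈ -3167.8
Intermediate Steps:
M(A) = -17 (M(A) = -5 - 12 = -17)
(-2283/3022 + M(-19)) - 3150 = (-2283/3022 - 17) - 3150 = -53657/3022 - 3150 = -9572957/3022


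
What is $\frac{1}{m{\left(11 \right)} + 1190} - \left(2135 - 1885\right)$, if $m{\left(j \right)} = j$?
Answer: $- \frac{300249}{1201} \approx -250.0$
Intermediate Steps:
$\frac{1}{m{\left(11 \right)} + 1190} - \left(2135 - 1885\right) = \frac{1}{11 + 1190} - \left(2135 - 1885\right) = \frac{1}{1201} - 250 = - \frac{300249}{1201}$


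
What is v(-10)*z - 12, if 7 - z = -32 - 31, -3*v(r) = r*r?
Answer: -7036/3 ≈ -2345.3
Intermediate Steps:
v(r) = -r²/3 (v(r) = -r*r/3 = -r²/3)
z = 70 (z = 7 - (-32 - 31) = 7 - 1*(-63) = 7 + 63 = 70)
v(-10)*z - 12 = -⅓*(-10)²*70 - 12 = -⅓*100*70 - 12 = -100/3*70 - 12 = -7000/3 - 12 = -7036/3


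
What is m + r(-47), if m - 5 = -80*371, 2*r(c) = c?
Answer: -59397/2 ≈ -29699.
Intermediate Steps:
r(c) = c/2
m = -29675 (m = 5 - 80*371 = 5 - 29680 = -29675)
m + r(-47) = -29675 + (½)*(-47) = -29675 - 47/2 = -59397/2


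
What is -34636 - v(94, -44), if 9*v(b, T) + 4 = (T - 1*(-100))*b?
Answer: -316984/9 ≈ -35220.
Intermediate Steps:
v(b, T) = -4/9 + b*(100 + T)/9 (v(b, T) = -4/9 + ((T - 1*(-100))*b)/9 = -4/9 + ((T + 100)*b)/9 = -4/9 + ((100 + T)*b)/9 = -4/9 + (b*(100 + T))/9 = -4/9 + b*(100 + T)/9)
-34636 - v(94, -44) = -34636 - (-4/9 + (100/9)*94 + (⅑)*(-44)*94) = -34636 - (-4/9 + 9400/9 - 4136/9) = -34636 - 1*5260/9 = -34636 - 5260/9 = -316984/9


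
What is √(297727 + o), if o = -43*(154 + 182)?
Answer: √283279 ≈ 532.24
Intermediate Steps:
o = -14448 (o = -43*336 = -14448)
√(297727 + o) = √(297727 - 14448) = √283279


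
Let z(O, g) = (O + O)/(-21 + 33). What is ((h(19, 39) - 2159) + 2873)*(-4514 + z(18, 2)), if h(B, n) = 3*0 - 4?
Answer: -3202810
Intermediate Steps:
h(B, n) = -4 (h(B, n) = 0 - 4 = -4)
z(O, g) = O/6 (z(O, g) = (2*O)/12 = (2*O)*(1/12) = O/6)
((h(19, 39) - 2159) + 2873)*(-4514 + z(18, 2)) = ((-4 - 2159) + 2873)*(-4514 + (1/6)*18) = (-2163 + 2873)*(-4514 + 3) = 710*(-4511) = -3202810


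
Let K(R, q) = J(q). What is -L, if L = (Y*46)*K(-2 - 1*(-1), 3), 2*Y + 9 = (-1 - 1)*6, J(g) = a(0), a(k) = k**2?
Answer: 0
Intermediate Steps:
J(g) = 0 (J(g) = 0**2 = 0)
K(R, q) = 0
Y = -21/2 (Y = -9/2 + ((-1 - 1)*6)/2 = -9/2 + (-2*6)/2 = -9/2 + (1/2)*(-12) = -9/2 - 6 = -21/2 ≈ -10.500)
L = 0 (L = -21/2*46*0 = -483*0 = 0)
-L = -1*0 = 0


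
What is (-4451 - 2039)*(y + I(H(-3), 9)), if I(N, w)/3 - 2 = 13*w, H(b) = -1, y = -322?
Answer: -227150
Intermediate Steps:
I(N, w) = 6 + 39*w (I(N, w) = 6 + 3*(13*w) = 6 + 39*w)
(-4451 - 2039)*(y + I(H(-3), 9)) = (-4451 - 2039)*(-322 + (6 + 39*9)) = -6490*(-322 + (6 + 351)) = -6490*(-322 + 357) = -6490*35 = -227150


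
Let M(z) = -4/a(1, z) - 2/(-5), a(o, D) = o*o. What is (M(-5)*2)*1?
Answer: -36/5 ≈ -7.2000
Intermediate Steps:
a(o, D) = o**2
M(z) = -18/5 (M(z) = -4/(1**2) - 2/(-5) = -4/1 - 2*(-1/5) = -4*1 + 2/5 = -4 + 2/5 = -18/5)
(M(-5)*2)*1 = -18/5*2*1 = -36/5*1 = -36/5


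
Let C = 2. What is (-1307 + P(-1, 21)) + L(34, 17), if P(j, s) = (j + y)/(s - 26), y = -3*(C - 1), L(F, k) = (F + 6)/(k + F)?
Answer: -332881/255 ≈ -1305.4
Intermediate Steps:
L(F, k) = (6 + F)/(F + k)
y = -3 (y = -3*(2 - 1) = -3*1 = -3)
P(j, s) = (-3 + j)/(-26 + s) (P(j, s) = (j - 3)/(s - 26) = (-3 + j)/(-26 + s))
(-1307 + P(-1, 21)) + L(34, 17) = (-1307 + (-3 - 1)/(-26 + 21)) + (6 + 34)/(34 + 17) = (-1307 - 4/(-5)) + 40/51 = (-1307 - ⅕*(-4)) + (1/51)*40 = (-1307 + ⅘) + 40/51 = -6531/5 + 40/51 = -332881/255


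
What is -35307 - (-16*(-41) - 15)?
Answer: -35948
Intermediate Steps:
-35307 - (-16*(-41) - 15) = -35307 - (656 - 15) = -35307 - 1*641 = -35307 - 641 = -35948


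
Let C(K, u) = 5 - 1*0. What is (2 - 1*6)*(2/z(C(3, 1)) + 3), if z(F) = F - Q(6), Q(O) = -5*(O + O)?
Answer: -788/65 ≈ -12.123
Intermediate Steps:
C(K, u) = 5 (C(K, u) = 5 + 0 = 5)
Q(O) = -10*O
z(F) = 60 + F (z(F) = F - (-10)*6 = F - 1*(-60) = F + 60 = 60 + F)
(2 - 1*6)*(2/z(C(3, 1)) + 3) = (2 - 1*6)*(2/(60 + 5) + 3) = (2 - 6)*(2/65 + 3) = -4*(2*(1/65) + 3) = -4*(2/65 + 3) = -4*197/65 = -788/65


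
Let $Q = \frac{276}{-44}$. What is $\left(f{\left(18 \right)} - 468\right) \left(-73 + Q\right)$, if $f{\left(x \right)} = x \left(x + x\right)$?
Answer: $- \frac{156960}{11} \approx -14269.0$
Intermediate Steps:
$f{\left(x \right)} = 2 x^{2}$ ($f{\left(x \right)} = x 2 x = 2 x^{2}$)
$Q = - \frac{69}{11}$ ($Q = 276 \left(- \frac{1}{44}\right) = - \frac{69}{11} \approx -6.2727$)
$\left(f{\left(18 \right)} - 468\right) \left(-73 + Q\right) = \left(2 \cdot 18^{2} - 468\right) \left(-73 - \frac{69}{11}\right) = \left(2 \cdot 324 - 468\right) \left(- \frac{872}{11}\right) = \left(648 - 468\right) \left(- \frac{872}{11}\right) = 180 \left(- \frac{872}{11}\right) = - \frac{156960}{11}$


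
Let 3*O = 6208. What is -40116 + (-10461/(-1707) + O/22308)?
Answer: -381842648839/9519939 ≈ -40110.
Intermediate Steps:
O = 6208/3 (O = (1/3)*6208 = 6208/3 ≈ 2069.3)
-40116 + (-10461/(-1707) + O/22308) = -40116 + (-10461/(-1707) + (6208/3)/22308) = -40116 + (-10461*(-1/1707) + (6208/3)*(1/22308)) = -40116 + (3487/569 + 1552/16731) = -40116 + 59224085/9519939 = -381842648839/9519939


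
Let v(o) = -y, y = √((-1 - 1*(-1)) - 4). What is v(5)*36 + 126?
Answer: 126 - 72*I ≈ 126.0 - 72.0*I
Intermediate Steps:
y = 2*I (y = √((-1 + 1) - 4) = √(0 - 4) = √(-4) = 2*I ≈ 2.0*I)
v(o) = -2*I
v(5)*36 + 126 = -2*I*36 + 126 = -72*I + 126 = 126 - 72*I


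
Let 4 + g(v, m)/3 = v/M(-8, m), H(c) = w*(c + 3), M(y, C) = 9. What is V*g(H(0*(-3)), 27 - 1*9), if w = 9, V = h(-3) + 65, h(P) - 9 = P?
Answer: -213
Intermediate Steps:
h(P) = 9 + P
V = 71 (V = (9 - 3) + 65 = 6 + 65 = 71)
H(c) = 27 + 9*c (H(c) = 9*(c + 3) = 9*(3 + c) = 27 + 9*c)
g(v, m) = -12 + v/3 (g(v, m) = -12 + 3*(v/9) = -12 + v/3)
V*g(H(0*(-3)), 27 - 1*9) = 71*(-12 + (27 + 9*(0*(-3)))/3) = 71*(-12 + (27 + 9*0)/3) = 71*(-12 + (27 + 0)/3) = 71*(-12 + (⅓)*27) = 71*(-12 + 9) = 71*(-3) = -213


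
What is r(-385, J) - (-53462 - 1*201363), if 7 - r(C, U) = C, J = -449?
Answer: 255217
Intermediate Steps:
r(C, U) = 7 - C
r(-385, J) - (-53462 - 1*201363) = (7 - 1*(-385)) - (-53462 - 1*201363) = (7 + 385) - (-53462 - 201363) = 392 - 1*(-254825) = 392 + 254825 = 255217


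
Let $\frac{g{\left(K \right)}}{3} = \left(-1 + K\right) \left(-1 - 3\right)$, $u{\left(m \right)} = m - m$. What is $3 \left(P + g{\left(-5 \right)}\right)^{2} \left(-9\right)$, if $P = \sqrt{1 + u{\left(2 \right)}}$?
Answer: $-143883$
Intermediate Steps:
$u{\left(m \right)} = 0$
$g{\left(K \right)} = 12 - 12 K$ ($g{\left(K \right)} = 3 \left(-1 + K\right) \left(-1 - 3\right) = 3 \left(-1 + K\right) \left(-4\right) = 3 \left(4 - 4 K\right) = 12 - 12 K$)
$P = 1$ ($P = \sqrt{1 + 0} = \sqrt{1} = 1$)
$3 \left(P + g{\left(-5 \right)}\right)^{2} \left(-9\right) = 3 \left(1 + \left(12 - -60\right)\right)^{2} \left(-9\right) = 3 \left(1 + \left(12 + 60\right)\right)^{2} \left(-9\right) = 3 \left(1 + 72\right)^{2} \left(-9\right) = 3 \cdot 73^{2} \left(-9\right) = 3 \cdot 5329 \left(-9\right) = 15987 \left(-9\right) = -143883$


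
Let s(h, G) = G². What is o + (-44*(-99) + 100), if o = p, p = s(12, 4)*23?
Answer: 4824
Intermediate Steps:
p = 368 (p = 4²*23 = 16*23 = 368)
o = 368
o + (-44*(-99) + 100) = 368 + (-44*(-99) + 100) = 368 + (4356 + 100) = 368 + 4456 = 4824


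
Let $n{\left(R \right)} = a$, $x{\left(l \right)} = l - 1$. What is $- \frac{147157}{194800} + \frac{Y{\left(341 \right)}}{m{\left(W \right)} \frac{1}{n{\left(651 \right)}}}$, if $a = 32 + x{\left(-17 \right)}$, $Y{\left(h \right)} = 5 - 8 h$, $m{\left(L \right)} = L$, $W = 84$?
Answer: $- \frac{265661671}{584400} \approx -454.59$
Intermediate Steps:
$x{\left(l \right)} = -1 + l$
$a = 14$ ($a = 32 - 18 = 14$)
$n{\left(R \right)} = 14$
$- \frac{147157}{194800} + \frac{Y{\left(341 \right)}}{m{\left(W \right)} \frac{1}{n{\left(651 \right)}}} = - \frac{147157}{194800} + \frac{5 - 2728}{84 \cdot \frac{1}{14}} = \left(-147157\right) \frac{1}{194800} + \frac{5 - 2728}{84 \cdot \frac{1}{14}} = - \frac{147157}{194800} - \frac{2723}{6} = - \frac{265661671}{584400}$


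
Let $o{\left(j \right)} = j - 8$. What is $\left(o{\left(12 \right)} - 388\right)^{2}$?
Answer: $147456$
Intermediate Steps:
$o{\left(j \right)} = -8 + j$
$\left(o{\left(12 \right)} - 388\right)^{2} = \left(\left(-8 + 12\right) - 388\right)^{2} = \left(4 - 388\right)^{2} = \left(-384\right)^{2} = 147456$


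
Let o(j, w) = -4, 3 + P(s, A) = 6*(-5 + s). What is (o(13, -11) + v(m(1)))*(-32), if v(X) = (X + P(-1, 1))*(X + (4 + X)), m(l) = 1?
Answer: 7424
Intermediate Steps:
P(s, A) = -33 + 6*s (P(s, A) = -3 + 6*(-5 + s) = -3 + (-30 + 6*s) = -33 + 6*s)
v(X) = (-39 + X)*(4 + 2*X) (v(X) = (X + (-33 + 6*(-1)))*(X + (4 + X)) = (X + (-33 - 6))*(4 + 2*X) = (X - 39)*(4 + 2*X) = (-39 + X)*(4 + 2*X))
(o(13, -11) + v(m(1)))*(-32) = (-4 + (-156 - 74*1 + 2*1²))*(-32) = (-4 + (-156 - 74 + 2*1))*(-32) = (-4 + (-156 - 74 + 2))*(-32) = (-4 - 228)*(-32) = -232*(-32) = 7424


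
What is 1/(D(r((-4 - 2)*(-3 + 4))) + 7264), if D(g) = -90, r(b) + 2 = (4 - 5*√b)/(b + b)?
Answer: 1/7174 ≈ 0.00013939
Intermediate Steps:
r(b) = -2 + (4 - 5*√b)/(2*b) (r(b) = -2 + (4 - 5*√b)/(b + b) = -2 + (4 - 5*√b)/((2*b)) = -2 + (4 - 5*√b)*(1/(2*b)) = -2 + (4 - 5*√b)/(2*b))
1/(D(r((-4 - 2)*(-3 + 4))) + 7264) = 1/(-90 + 7264) = 1/7174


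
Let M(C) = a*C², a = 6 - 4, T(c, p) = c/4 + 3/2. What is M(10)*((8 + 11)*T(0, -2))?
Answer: 5700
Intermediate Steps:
T(c, p) = 3/2 + c/4 (T(c, p) = c*(¼) + 3*(½) = c/4 + 3/2 = 3/2 + c/4)
a = 2
M(C) = 2*C²
M(10)*((8 + 11)*T(0, -2)) = (2*10²)*((8 + 11)*(3/2 + (¼)*0)) = (2*100)*(19*(3/2 + 0)) = 200*(19*(3/2)) = 200*(57/2) = 5700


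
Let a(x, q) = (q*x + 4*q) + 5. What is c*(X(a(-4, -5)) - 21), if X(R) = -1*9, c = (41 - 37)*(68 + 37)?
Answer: -12600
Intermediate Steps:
a(x, q) = 5 + 4*q + q*x (a(x, q) = (4*q + q*x) + 5 = 5 + 4*q + q*x)
c = 420 (c = 4*105 = 420)
X(R) = -9
c*(X(a(-4, -5)) - 21) = 420*(-9 - 21) = 420*(-30) = -12600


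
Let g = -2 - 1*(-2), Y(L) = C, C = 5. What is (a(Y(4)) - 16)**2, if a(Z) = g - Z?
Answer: 441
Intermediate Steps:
Y(L) = 5
g = 0 (g = -2 + 2 = 0)
a(Z) = -Z (a(Z) = 0 - Z = -Z)
(a(Y(4)) - 16)**2 = (-1*5 - 16)**2 = (-5 - 16)**2 = (-21)**2 = 441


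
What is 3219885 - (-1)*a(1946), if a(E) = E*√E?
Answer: 3219885 + 1946*√1946 ≈ 3.3057e+6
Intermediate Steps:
a(E) = E^(3/2)
3219885 - (-1)*a(1946) = 3219885 - (-1)*1946^(3/2) = 3219885 - (-1)*1946*√1946 = 3219885 - (-1946)*√1946 = 3219885 + 1946*√1946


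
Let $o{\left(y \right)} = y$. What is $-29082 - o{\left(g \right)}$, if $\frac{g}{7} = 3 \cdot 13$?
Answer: $-29355$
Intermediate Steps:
$g = 273$ ($g = 7 \cdot 3 \cdot 13 = 7 \cdot 39 = 273$)
$-29082 - o{\left(g \right)} = -29082 - 273 = -29355$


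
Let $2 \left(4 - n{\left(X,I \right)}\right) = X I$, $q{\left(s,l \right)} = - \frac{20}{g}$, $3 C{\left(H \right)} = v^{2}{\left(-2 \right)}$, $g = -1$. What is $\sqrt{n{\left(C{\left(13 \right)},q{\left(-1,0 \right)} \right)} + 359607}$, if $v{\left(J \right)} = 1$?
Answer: $\frac{\sqrt{3236469}}{3} \approx 599.67$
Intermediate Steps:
$C{\left(H \right)} = \frac{1}{3}$ ($C{\left(H \right)} = \frac{1^{2}}{3} = \frac{1}{3} \cdot 1 = \frac{1}{3}$)
$q{\left(s,l \right)} = 20$ ($q{\left(s,l \right)} = - \frac{20}{-1} = \left(-20\right) \left(-1\right) = 20$)
$n{\left(X,I \right)} = 4 - \frac{I X}{2}$ ($n{\left(X,I \right)} = 4 - \frac{X I}{2} = 4 - \frac{I X}{2}$)
$\sqrt{n{\left(C{\left(13 \right)},q{\left(-1,0 \right)} \right)} + 359607} = \sqrt{\left(4 - 10 \cdot \frac{1}{3}\right) + 359607} = \sqrt{\left(4 - \frac{10}{3}\right) + 359607} = \sqrt{\frac{2}{3} + 359607} = \sqrt{\frac{1078823}{3}} = \frac{\sqrt{3236469}}{3}$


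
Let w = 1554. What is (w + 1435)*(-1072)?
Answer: -3204208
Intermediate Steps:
(w + 1435)*(-1072) = (1554 + 1435)*(-1072) = 2989*(-1072) = -3204208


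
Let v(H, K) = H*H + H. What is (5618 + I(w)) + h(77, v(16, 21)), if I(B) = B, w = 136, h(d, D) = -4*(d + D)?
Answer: 4358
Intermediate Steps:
v(H, K) = H + H² (v(H, K) = H² + H = H + H²)
h(d, D) = -4*D - 4*d (h(d, D) = -4*(D + d) = -4*D - 4*d)
(5618 + I(w)) + h(77, v(16, 21)) = (5618 + 136) + (-64*(1 + 16) - 4*77) = 5754 + (-64*17 - 308) = 5754 + (-4*272 - 308) = 5754 + (-1088 - 308) = 5754 - 1396 = 4358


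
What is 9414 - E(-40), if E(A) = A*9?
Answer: 9774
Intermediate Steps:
E(A) = 9*A
9414 - E(-40) = 9414 - 9*(-40) = 9414 - 1*(-360) = 9414 + 360 = 9774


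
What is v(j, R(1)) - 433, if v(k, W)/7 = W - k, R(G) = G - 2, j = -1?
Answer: -433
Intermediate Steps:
R(G) = -2 + G
v(k, W) = -7*k + 7*W (v(k, W) = 7*(W - k) = -7*k + 7*W)
v(j, R(1)) - 433 = (-7*(-1) + 7*(-2 + 1)) - 433 = (7 + 7*(-1)) - 433 = (7 - 7) - 433 = 0 - 433 = -433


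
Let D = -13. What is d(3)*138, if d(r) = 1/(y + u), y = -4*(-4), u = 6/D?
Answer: 897/101 ≈ 8.8812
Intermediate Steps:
u = -6/13 (u = 6/(-13) = 6*(-1/13) = -6/13 ≈ -0.46154)
y = 16
d(r) = 13/202 (d(r) = 1/(16 - 6/13) = 1/(202/13) = 13/202)
d(3)*138 = (13/202)*138 = 897/101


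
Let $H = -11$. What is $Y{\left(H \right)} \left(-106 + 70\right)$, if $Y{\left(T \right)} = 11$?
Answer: $-396$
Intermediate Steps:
$Y{\left(H \right)} \left(-106 + 70\right) = 11 \left(-106 + 70\right) = 11 \left(-36\right) = -396$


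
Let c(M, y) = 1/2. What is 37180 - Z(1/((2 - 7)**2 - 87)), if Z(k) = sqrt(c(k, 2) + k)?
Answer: 37180 - sqrt(465)/31 ≈ 37179.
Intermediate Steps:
c(M, y) = 1/2
Z(k) = sqrt(1/2 + k)
37180 - Z(1/((2 - 7)**2 - 87)) = 37180 - sqrt(2 + 4/((2 - 7)**2 - 87))/2 = 37180 - sqrt(2 + 4/((-5)**2 - 87))/2 = 37180 - sqrt(2 + 4/(25 - 87))/2 = 37180 - sqrt(2 + 4/(-62))/2 = 37180 - sqrt(2 + 4*(-1/62))/2 = 37180 - sqrt(2 - 2/31)/2 = 37180 - sqrt(60/31)/2 = 37180 - 2*sqrt(465)/31/2 = 37180 - sqrt(465)/31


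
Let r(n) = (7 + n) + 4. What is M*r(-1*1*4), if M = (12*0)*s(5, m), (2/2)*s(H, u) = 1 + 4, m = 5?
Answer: 0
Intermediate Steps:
s(H, u) = 5 (s(H, u) = 1 + 4 = 5)
M = 0 (M = (12*0)*5 = 0*5 = 0)
r(n) = 11 + n
M*r(-1*1*4) = 0*(11 - 1*1*4) = 0*(11 - 1*4) = 0*(11 - 4) = 0*7 = 0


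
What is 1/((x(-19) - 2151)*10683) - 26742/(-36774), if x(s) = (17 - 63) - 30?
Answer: 11781851512/16201698921 ≈ 0.72720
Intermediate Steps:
x(s) = -76 (x(s) = -46 - 30 = -76)
1/((x(-19) - 2151)*10683) - 26742/(-36774) = 1/(-76 - 2151*10683) - 26742/(-36774) = (1/10683)/(-2227) - 26742*(-1/36774) = -1/2227*1/10683 + 4457/6129 = -1/23791041 + 4457/6129 = 11781851512/16201698921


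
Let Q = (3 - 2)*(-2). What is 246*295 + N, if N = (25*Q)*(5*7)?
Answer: 70820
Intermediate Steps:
Q = -2 (Q = 1*(-2) = -2)
N = -1750 (N = (25*(-2))*(5*7) = -50*35 = -1750)
246*295 + N = 246*295 - 1750 = 72570 - 1750 = 70820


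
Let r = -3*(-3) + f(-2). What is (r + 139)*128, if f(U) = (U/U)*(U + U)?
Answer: 18432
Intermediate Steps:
f(U) = 2*U (f(U) = 1*(2*U) = 2*U)
r = 5 (r = -3*(-3) + 2*(-2) = 9 - 4 = 5)
(r + 139)*128 = (5 + 139)*128 = 144*128 = 18432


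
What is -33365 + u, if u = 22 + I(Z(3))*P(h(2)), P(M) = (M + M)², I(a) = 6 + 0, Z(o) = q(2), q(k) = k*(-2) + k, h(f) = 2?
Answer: -33247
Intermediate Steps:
q(k) = -k (q(k) = -2*k + k = -k)
Z(o) = -2 (Z(o) = -1*2 = -2)
I(a) = 6
P(M) = 4*M² (P(M) = (2*M)² = 4*M²)
u = 118 (u = 22 + 6*(4*2²) = 22 + 6*(4*4) = 22 + 6*16 = 22 + 96 = 118)
-33365 + u = -33365 + 118 = -33247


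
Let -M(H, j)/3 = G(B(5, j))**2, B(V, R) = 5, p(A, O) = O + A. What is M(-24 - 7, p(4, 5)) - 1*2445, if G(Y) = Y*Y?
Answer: -4320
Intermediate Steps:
p(A, O) = A + O
G(Y) = Y**2
M(H, j) = -1875 (M(H, j) = -3*(5**2)**2 = -3*25**2 = -3*625 = -1875)
M(-24 - 7, p(4, 5)) - 1*2445 = -1875 - 1*2445 = -1875 - 2445 = -4320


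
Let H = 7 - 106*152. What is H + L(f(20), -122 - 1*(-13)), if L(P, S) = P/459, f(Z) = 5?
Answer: -7392190/459 ≈ -16105.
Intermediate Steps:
L(P, S) = P/459 (L(P, S) = P*(1/459) = P/459)
H = -16105 (H = 7 - 16112 = -16105)
H + L(f(20), -122 - 1*(-13)) = -16105 + (1/459)*5 = -16105 + 5/459 = -7392190/459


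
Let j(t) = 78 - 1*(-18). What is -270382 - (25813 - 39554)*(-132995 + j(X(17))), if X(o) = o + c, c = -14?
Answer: -1826435541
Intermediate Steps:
X(o) = -14 + o (X(o) = o - 14 = -14 + o)
j(t) = 96 (j(t) = 78 + 18 = 96)
-270382 - (25813 - 39554)*(-132995 + j(X(17))) = -270382 - (25813 - 39554)*(-132995 + 96) = -270382 - (-13741)*(-132899) = -270382 - 1*1826165159 = -270382 - 1826165159 = -1826435541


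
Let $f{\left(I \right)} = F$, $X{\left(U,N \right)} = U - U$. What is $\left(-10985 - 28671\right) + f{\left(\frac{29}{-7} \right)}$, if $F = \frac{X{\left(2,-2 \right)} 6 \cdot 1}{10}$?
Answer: $-39656$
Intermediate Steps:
$X{\left(U,N \right)} = 0$
$F = 0$ ($F = \frac{0 \cdot 6 \cdot 1}{10} = 0 \cdot 1 \cdot \frac{1}{10} = 0 \cdot \frac{1}{10} = 0$)
$f{\left(I \right)} = 0$
$\left(-10985 - 28671\right) + f{\left(\frac{29}{-7} \right)} = \left(-10985 - 28671\right) + 0 = -39656 + 0 = -39656$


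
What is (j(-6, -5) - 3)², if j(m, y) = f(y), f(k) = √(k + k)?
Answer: (3 - I*√10)² ≈ -1.0 - 18.974*I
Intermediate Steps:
f(k) = √2*√k (f(k) = √(2*k) = √2*√k)
j(m, y) = √2*√y
(j(-6, -5) - 3)² = (√2*√(-5) - 3)² = (√2*(I*√5) - 3)² = (I*√10 - 3)² = (-3 + I*√10)²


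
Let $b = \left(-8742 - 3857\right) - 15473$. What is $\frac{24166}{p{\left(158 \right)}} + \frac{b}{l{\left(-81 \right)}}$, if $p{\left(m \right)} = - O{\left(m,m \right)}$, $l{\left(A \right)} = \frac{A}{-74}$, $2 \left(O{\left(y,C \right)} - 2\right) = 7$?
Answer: $- \frac{26765500}{891} \approx -30040.0$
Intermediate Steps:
$O{\left(y,C \right)} = \frac{11}{2}$ ($O{\left(y,C \right)} = 2 + \frac{1}{2} \cdot 7 = 2 + \frac{7}{2} = \frac{11}{2}$)
$l{\left(A \right)} = - \frac{A}{74}$ ($l{\left(A \right)} = A \left(- \frac{1}{74}\right) = - \frac{A}{74}$)
$b = -28072$ ($b = -12599 - 15473 = -28072$)
$p{\left(m \right)} = - \frac{11}{2}$ ($p{\left(m \right)} = \left(-1\right) \frac{11}{2} = - \frac{11}{2}$)
$\frac{24166}{p{\left(158 \right)}} + \frac{b}{l{\left(-81 \right)}} = \frac{24166}{- \frac{11}{2}} - \frac{28072}{\left(- \frac{1}{74}\right) \left(-81\right)} = 24166 \left(- \frac{2}{11}\right) - \frac{28072}{\frac{81}{74}} = - \frac{48332}{11} - \frac{2077328}{81} = - \frac{26765500}{891}$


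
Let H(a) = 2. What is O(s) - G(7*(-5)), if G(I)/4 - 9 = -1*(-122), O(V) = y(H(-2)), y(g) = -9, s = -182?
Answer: -533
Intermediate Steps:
O(V) = -9
G(I) = 524 (G(I) = 36 + 4*(-1*(-122)) = 36 + 4*122 = 36 + 488 = 524)
O(s) - G(7*(-5)) = -9 - 1*524 = -9 - 524 = -533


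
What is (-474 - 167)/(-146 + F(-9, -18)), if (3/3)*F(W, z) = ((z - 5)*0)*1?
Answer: 641/146 ≈ 4.3904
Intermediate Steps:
F(W, z) = 0 (F(W, z) = ((z - 5)*0)*1 = ((-5 + z)*0)*1 = 0*1 = 0)
(-474 - 167)/(-146 + F(-9, -18)) = (-474 - 167)/(-146 + 0) = -641/(-146) = -641*(-1/146) = 641/146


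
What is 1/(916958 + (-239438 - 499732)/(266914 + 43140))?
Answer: 155027/142152878281 ≈ 1.0906e-6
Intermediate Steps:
1/(916958 + (-239438 - 499732)/(266914 + 43140)) = 1/(916958 - 739170/310054) = 1/(916958 - 739170*1/310054) = 1/(916958 - 369585/155027) = 1/(142152878281/155027) = 155027/142152878281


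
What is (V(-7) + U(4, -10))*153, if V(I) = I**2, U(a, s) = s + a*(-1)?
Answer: 5355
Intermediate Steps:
U(a, s) = s - a
(V(-7) + U(4, -10))*153 = ((-7)**2 + (-10 - 1*4))*153 = (49 + (-10 - 4))*153 = (49 - 14)*153 = 35*153 = 5355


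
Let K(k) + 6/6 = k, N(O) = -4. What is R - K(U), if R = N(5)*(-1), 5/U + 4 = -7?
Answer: 60/11 ≈ 5.4545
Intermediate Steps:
U = -5/11 (U = 5/(-4 - 7) = 5/(-11) = 5*(-1/11) = -5/11 ≈ -0.45455)
R = 4 (R = -4*(-1) = 4)
K(k) = -1 + k
R - K(U) = 4 - (-1 - 5/11) = 4 - 1*(-16/11) = 4 + 16/11 = 60/11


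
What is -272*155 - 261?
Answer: -42421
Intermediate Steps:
-272*155 - 261 = -42160 - 261 = -42421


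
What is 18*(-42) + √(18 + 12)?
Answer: -756 + √30 ≈ -750.52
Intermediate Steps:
18*(-42) + √(18 + 12) = -756 + √30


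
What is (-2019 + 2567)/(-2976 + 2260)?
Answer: -137/179 ≈ -0.76536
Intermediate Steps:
(-2019 + 2567)/(-2976 + 2260) = 548/(-716) = 548*(-1/716) = -137/179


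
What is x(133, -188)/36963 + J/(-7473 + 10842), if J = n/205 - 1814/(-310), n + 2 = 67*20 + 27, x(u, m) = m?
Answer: -362148878/263792548395 ≈ -0.0013729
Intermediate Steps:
n = 1365 (n = -2 + (67*20 + 27) = -2 + (1340 + 27) = -2 + 1367 = 1365)
J = 79502/6355 (J = 1365/205 - 1814/(-310) = 1365*(1/205) - 1814*(-1/310) = 273/41 + 907/155 = 79502/6355 ≈ 12.510)
x(133, -188)/36963 + J/(-7473 + 10842) = -188/36963 + 79502/(6355*(-7473 + 10842)) = -188*1/36963 + (79502/6355)/3369 = -188/36963 + (79502/6355)*(1/3369) = -188/36963 + 79502/21409995 = -362148878/263792548395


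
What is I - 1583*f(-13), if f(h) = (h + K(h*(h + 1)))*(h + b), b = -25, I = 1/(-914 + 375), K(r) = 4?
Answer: -291807055/539 ≈ -5.4139e+5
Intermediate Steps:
I = -1/539 (I = 1/(-539) = -1/539 ≈ -0.0018553)
f(h) = (-25 + h)*(4 + h) (f(h) = (h + 4)*(h - 25) = (4 + h)*(-25 + h) = (-25 + h)*(4 + h))
I - 1583*f(-13) = -1/539 - 1583*(-100 + (-13)**2 - 21*(-13)) = -1/539 - 1583*(-100 + 169 + 273) = -1/539 - 1583*342 = -1/539 - 541386 = -291807055/539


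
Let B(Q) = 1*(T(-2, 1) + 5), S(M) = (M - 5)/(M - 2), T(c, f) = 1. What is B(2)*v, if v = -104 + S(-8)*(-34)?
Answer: -4446/5 ≈ -889.20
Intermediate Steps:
S(M) = (-5 + M)/(-2 + M)
v = -741/5 (v = -104 + ((-5 - 8)/(-2 - 8))*(-34) = -104 + (-13/(-10))*(-34) = -104 - ⅒*(-13)*(-34) = -104 + (13/10)*(-34) = -104 - 221/5 = -741/5 ≈ -148.20)
B(Q) = 6 (B(Q) = 1*(1 + 5) = 1*6 = 6)
B(2)*v = 6*(-741/5) = -4446/5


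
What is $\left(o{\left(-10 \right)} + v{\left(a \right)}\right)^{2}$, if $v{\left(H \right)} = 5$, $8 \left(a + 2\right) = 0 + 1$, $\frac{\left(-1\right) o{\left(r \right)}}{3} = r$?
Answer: $1225$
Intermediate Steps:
$o{\left(r \right)} = - 3 r$
$a = - \frac{15}{8}$ ($a = -2 + \frac{0 + 1}{8} = -2 + \frac{1}{8} \cdot 1 = -2 + \frac{1}{8} = - \frac{15}{8} \approx -1.875$)
$\left(o{\left(-10 \right)} + v{\left(a \right)}\right)^{2} = \left(\left(-3\right) \left(-10\right) + 5\right)^{2} = \left(30 + 5\right)^{2} = 35^{2} = 1225$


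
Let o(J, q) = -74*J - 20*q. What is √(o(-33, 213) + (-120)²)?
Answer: 3*√1398 ≈ 112.17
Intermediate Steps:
√(o(-33, 213) + (-120)²) = √((-74*(-33) - 20*213) + (-120)²) = √((2442 - 4260) + 14400) = √(-1818 + 14400) = √12582 = 3*√1398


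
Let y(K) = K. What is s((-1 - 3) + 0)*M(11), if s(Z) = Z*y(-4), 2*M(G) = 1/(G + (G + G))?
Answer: 8/33 ≈ 0.24242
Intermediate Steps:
M(G) = 1/(6*G) (M(G) = 1/(2*(G + (G + G))) = 1/(2*(G + 2*G)) = 1/(2*((3*G))) = (1/(3*G))/2 = 1/(6*G))
s(Z) = -4*Z (s(Z) = Z*(-4) = -4*Z)
s((-1 - 3) + 0)*M(11) = (-4*((-1 - 3) + 0))*((1/6)/11) = (-4*(-4 + 0))*((1/6)*(1/11)) = -4*(-4)*(1/66) = 16*(1/66) = 8/33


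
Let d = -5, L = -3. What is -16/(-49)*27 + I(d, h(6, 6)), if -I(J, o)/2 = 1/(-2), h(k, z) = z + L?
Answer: 481/49 ≈ 9.8163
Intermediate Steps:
h(k, z) = -3 + z (h(k, z) = z - 3 = -3 + z)
I(J, o) = 1 (I(J, o) = -2/(-2) = -2*(-½) = 1)
-16/(-49)*27 + I(d, h(6, 6)) = -16/(-49)*27 + 1 = -16*(-1/49)*27 + 1 = (16/49)*27 + 1 = 432/49 + 1 = 481/49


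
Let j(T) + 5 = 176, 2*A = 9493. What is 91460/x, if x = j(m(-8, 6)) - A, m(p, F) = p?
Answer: -182920/9151 ≈ -19.989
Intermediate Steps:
A = 9493/2 (A = (½)*9493 = 9493/2 ≈ 4746.5)
j(T) = 171 (j(T) = -5 + 176 = 171)
x = -9151/2 (x = 171 - 1*9493/2 = 171 - 9493/2 = -9151/2 ≈ -4575.5)
91460/x = 91460/(-9151/2) = 91460*(-2/9151) = -182920/9151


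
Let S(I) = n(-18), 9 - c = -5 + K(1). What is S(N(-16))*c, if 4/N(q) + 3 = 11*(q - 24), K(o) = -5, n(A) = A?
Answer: -342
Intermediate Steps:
N(q) = 4/(-267 + 11*q) (N(q) = 4/(-3 + 11*(q - 24)) = 4/(-3 + 11*(-24 + q)) = 4/(-3 + (-264 + 11*q)) = 4/(-267 + 11*q))
c = 19 (c = 9 - (-5 - 5) = 9 - 1*(-10) = 9 + 10 = 19)
S(I) = -18
S(N(-16))*c = -18*19 = -342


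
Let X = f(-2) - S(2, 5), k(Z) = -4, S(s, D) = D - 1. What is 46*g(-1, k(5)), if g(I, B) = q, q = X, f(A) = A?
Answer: -276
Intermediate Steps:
S(s, D) = -1 + D
X = -6 (X = -2 - (-1 + 5) = -2 - 1*4 = -2 - 4 = -6)
q = -6
g(I, B) = -6
46*g(-1, k(5)) = 46*(-6) = -276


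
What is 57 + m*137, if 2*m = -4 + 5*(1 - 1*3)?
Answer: -902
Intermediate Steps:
m = -7 (m = (-4 + 5*(1 - 1*3))/2 = (-4 + 5*(1 - 3))/2 = (-4 + 5*(-2))/2 = (-4 - 10)/2 = (½)*(-14) = -7)
57 + m*137 = 57 - 7*137 = 57 - 959 = -902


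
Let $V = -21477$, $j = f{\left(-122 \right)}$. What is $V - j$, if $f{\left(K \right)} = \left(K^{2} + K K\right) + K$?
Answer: $-51123$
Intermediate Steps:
$f{\left(K \right)} = K + 2 K^{2}$ ($f{\left(K \right)} = \left(K^{2} + K^{2}\right) + K = 2 K^{2} + K = K + 2 K^{2}$)
$j = 29646$ ($j = - 122 \left(1 + 2 \left(-122\right)\right) = - 122 \left(1 - 244\right) = \left(-122\right) \left(-243\right) = 29646$)
$V - j = -21477 - 29646 = -51123$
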